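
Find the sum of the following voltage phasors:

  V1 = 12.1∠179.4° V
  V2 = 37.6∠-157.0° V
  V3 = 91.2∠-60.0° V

Step 1 — Convert each phasor to rectangular form:
  V1 = 12.1·(cos(179.4°) + j·sin(179.4°)) = -12.1 + j0.1267 V
  V2 = 37.6·(cos(-157.0°) + j·sin(-157.0°)) = -34.61 - j14.69 V
  V3 = 91.2·(cos(-60.0°) + j·sin(-60.0°)) = 45.6 - j78.98 V
Step 2 — Sum components: V_total = -1.11 - j93.55 V.
Step 3 — Convert to polar: |V_total| = 93.55 V, ∠V_total = -90.7°.

V_total = 93.55∠-90.7° V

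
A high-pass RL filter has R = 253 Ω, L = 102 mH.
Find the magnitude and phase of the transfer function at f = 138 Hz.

Step 1 — Angular frequency: ω = 2π·138 = 867.1 rad/s.
Step 2 — Transfer function: H(jω) = jωL/(R + jωL).
Step 3 — Numerator jωL = j·88.44; denominator R + jωL = 253 + j88.44.
Step 4 — H = 0.1089 + j0.3115.
Step 5 — Magnitude: |H| = 0.33 (-9.6 dB); phase: φ = 70.7°.

|H| = 0.33 (-9.6 dB), φ = 70.7°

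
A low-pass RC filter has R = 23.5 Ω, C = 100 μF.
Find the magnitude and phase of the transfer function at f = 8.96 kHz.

Step 1 — Angular frequency: ω = 2π·8960 = 5.63e+04 rad/s.
Step 2 — Transfer function: H(jω) = 1/(1 + jωRC).
Step 3 — Denominator: 1 + jωRC = 1 + j·5.63e+04·23.5·0.0001 = 1 + j132.3.
Step 4 — H = 5.713e-05 - j0.007558.
Step 5 — Magnitude: |H| = 0.007558 (-42.4 dB); phase: φ = -89.6°.

|H| = 0.007558 (-42.4 dB), φ = -89.6°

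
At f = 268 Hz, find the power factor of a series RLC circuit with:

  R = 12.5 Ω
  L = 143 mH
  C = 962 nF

Step 1 — Angular frequency: ω = 2π·f = 2π·268 = 1684 rad/s.
Step 2 — Component impedances:
  R: Z = R = 12.5 Ω
  L: Z = jωL = j·1684·0.143 = 0 + j240.8 Ω
  C: Z = 1/(jωC) = -j/(ω·C) = 0 - j617.3 Ω
Step 3 — Series combination: Z_total = R + L + C = 12.5 - j376.5 Ω = 376.7∠-88.1° Ω.
Step 4 — Power factor: PF = cos(φ) = Re(Z)/|Z| = 12.5/376.7 = 0.03318.
Step 5 — Type: Im(Z) = -376.5 ⇒ leading (phase φ = -88.1°).

PF = 0.03318 (leading, φ = -88.1°)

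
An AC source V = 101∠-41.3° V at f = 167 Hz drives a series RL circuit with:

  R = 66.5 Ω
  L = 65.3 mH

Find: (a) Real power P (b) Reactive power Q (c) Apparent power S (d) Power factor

Step 1 — Angular frequency: ω = 2π·f = 2π·167 = 1049 rad/s.
Step 2 — Component impedances:
  R: Z = R = 66.5 Ω
  L: Z = jωL = j·1049·0.0653 = 0 + j68.52 Ω
Step 3 — Series combination: Z_total = R + L = 66.5 + j68.52 Ω = 95.48∠45.9° Ω.
Step 4 — Source phasor: V = 101∠-41.3° V = 75.88 - j66.66 V.
Step 5 — Current: I = V / Z = 0.05247 - j1.056 A = 1.058∠-87.2° A.
Step 6 — Complex power: S = V·I* = 74.41 + j76.66 VA.
Step 7 — Real power: P = Re(S) = 74.41 W.
Step 8 — Reactive power: Q = Im(S) = 76.66 VAR.
Step 9 — Apparent power: |S| = 106.8 VA.
Step 10 — Power factor: PF = P/|S| = 0.6965 (lagging).

(a) P = 74.41 W  (b) Q = 76.66 VAR  (c) S = 106.8 VA  (d) PF = 0.6965 (lagging)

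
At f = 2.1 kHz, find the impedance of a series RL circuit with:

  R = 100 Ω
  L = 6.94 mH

Step 1 — Angular frequency: ω = 2π·f = 2π·2100 = 1.319e+04 rad/s.
Step 2 — Component impedances:
  R: Z = R = 100 Ω
  L: Z = jωL = j·1.319e+04·0.00694 = 0 + j91.57 Ω
Step 3 — Series combination: Z_total = R + L = 100 + j91.57 Ω = 135.6∠42.5° Ω.

Z = 100 + j91.57 Ω = 135.6∠42.5° Ω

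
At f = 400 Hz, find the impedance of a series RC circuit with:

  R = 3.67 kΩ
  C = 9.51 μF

Step 1 — Angular frequency: ω = 2π·f = 2π·400 = 2513 rad/s.
Step 2 — Component impedances:
  R: Z = R = 3670 Ω
  C: Z = 1/(jωC) = -j/(ω·C) = 0 - j41.84 Ω
Step 3 — Series combination: Z_total = R + C = 3670 - j41.84 Ω = 3670∠-0.7° Ω.

Z = 3670 - j41.84 Ω = 3670∠-0.7° Ω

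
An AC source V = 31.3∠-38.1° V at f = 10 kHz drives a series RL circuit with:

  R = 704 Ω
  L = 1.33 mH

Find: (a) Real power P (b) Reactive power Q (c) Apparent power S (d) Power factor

Step 1 — Angular frequency: ω = 2π·f = 2π·1e+04 = 6.283e+04 rad/s.
Step 2 — Component impedances:
  R: Z = R = 704 Ω
  L: Z = jωL = j·6.283e+04·0.00133 = 0 + j83.57 Ω
Step 3 — Series combination: Z_total = R + L = 704 + j83.57 Ω = 708.9∠6.8° Ω.
Step 4 — Source phasor: V = 31.3∠-38.1° V = 24.63 - j19.31 V.
Step 5 — Current: I = V / Z = 0.03129 - j0.03115 A = 0.04415∠-44.9° A.
Step 6 — Complex power: S = V·I* = 1.372 + j0.1629 VA.
Step 7 — Real power: P = Re(S) = 1.372 W.
Step 8 — Reactive power: Q = Im(S) = 0.1629 VAR.
Step 9 — Apparent power: |S| = 1.382 VA.
Step 10 — Power factor: PF = P/|S| = 0.993 (lagging).

(a) P = 1.372 W  (b) Q = 0.1629 VAR  (c) S = 1.382 VA  (d) PF = 0.993 (lagging)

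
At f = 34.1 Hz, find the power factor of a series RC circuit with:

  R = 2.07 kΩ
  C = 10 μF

Step 1 — Angular frequency: ω = 2π·f = 2π·34.1 = 214.3 rad/s.
Step 2 — Component impedances:
  R: Z = R = 2070 Ω
  C: Z = 1/(jωC) = -j/(ω·C) = 0 - j466.7 Ω
Step 3 — Series combination: Z_total = R + C = 2070 - j466.7 Ω = 2122∠-12.7° Ω.
Step 4 — Power factor: PF = cos(φ) = Re(Z)/|Z| = 2070/2122 = 0.9755.
Step 5 — Type: Im(Z) = -466.7 ⇒ leading (phase φ = -12.7°).

PF = 0.9755 (leading, φ = -12.7°)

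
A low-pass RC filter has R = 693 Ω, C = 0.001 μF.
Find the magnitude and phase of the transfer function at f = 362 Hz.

Step 1 — Angular frequency: ω = 2π·362 = 2275 rad/s.
Step 2 — Transfer function: H(jω) = 1/(1 + jωRC).
Step 3 — Denominator: 1 + jωRC = 1 + j·2275·693·1e-09 = 1 + j0.001576.
Step 4 — H = 1 - j0.001576.
Step 5 — Magnitude: |H| = 1 (-0.0 dB); phase: φ = -0.1°.

|H| = 1 (-0.0 dB), φ = -0.1°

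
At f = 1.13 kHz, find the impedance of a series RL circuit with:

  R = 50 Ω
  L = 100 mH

Step 1 — Angular frequency: ω = 2π·f = 2π·1130 = 7100 rad/s.
Step 2 — Component impedances:
  R: Z = R = 50 Ω
  L: Z = jωL = j·7100·0.1 = 0 + j710 Ω
Step 3 — Series combination: Z_total = R + L = 50 + j710 Ω = 711.8∠86.0° Ω.

Z = 50 + j710 Ω = 711.8∠86.0° Ω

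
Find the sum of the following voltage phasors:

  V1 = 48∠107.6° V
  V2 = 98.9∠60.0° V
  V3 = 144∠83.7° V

Step 1 — Convert each phasor to rectangular form:
  V1 = 48·(cos(107.6°) + j·sin(107.6°)) = -14.51 + j45.75 V
  V2 = 98.9·(cos(60.0°) + j·sin(60.0°)) = 49.45 + j85.65 V
  V3 = 144·(cos(83.7°) + j·sin(83.7°)) = 15.8 + j143.1 V
Step 2 — Sum components: V_total = 50.74 + j274.5 V.
Step 3 — Convert to polar: |V_total| = 279.2 V, ∠V_total = 79.5°.

V_total = 279.2∠79.5° V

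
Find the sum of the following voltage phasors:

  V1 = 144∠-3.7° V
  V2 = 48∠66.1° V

Step 1 — Convert each phasor to rectangular form:
  V1 = 144·(cos(-3.7°) + j·sin(-3.7°)) = 143.7 - j9.293 V
  V2 = 48·(cos(66.1°) + j·sin(66.1°)) = 19.45 + j43.88 V
Step 2 — Sum components: V_total = 163.1 + j34.59 V.
Step 3 — Convert to polar: |V_total| = 166.8 V, ∠V_total = 12.0°.

V_total = 166.8∠12.0° V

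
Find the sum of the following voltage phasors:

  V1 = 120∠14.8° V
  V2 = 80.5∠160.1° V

Step 1 — Convert each phasor to rectangular form:
  V1 = 120·(cos(14.8°) + j·sin(14.8°)) = 116 + j30.65 V
  V2 = 80.5·(cos(160.1°) + j·sin(160.1°)) = -75.69 + j27.4 V
Step 2 — Sum components: V_total = 40.33 + j58.05 V.
Step 3 — Convert to polar: |V_total| = 70.69 V, ∠V_total = 55.2°.

V_total = 70.69∠55.2° V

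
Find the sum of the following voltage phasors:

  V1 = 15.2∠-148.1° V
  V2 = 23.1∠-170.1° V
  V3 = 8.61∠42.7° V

Step 1 — Convert each phasor to rectangular form:
  V1 = 15.2·(cos(-148.1°) + j·sin(-148.1°)) = -12.9 - j8.032 V
  V2 = 23.1·(cos(-170.1°) + j·sin(-170.1°)) = -22.76 - j3.972 V
  V3 = 8.61·(cos(42.7°) + j·sin(42.7°)) = 6.328 + j5.839 V
Step 2 — Sum components: V_total = -29.33 - j6.165 V.
Step 3 — Convert to polar: |V_total| = 29.97 V, ∠V_total = -168.1°.

V_total = 29.97∠-168.1° V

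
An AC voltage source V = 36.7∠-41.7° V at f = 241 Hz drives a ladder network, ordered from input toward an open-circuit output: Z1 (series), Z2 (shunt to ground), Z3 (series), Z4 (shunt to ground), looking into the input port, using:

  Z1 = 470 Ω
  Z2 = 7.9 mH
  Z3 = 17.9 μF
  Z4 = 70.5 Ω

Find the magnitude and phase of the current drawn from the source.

Step 1 — Angular frequency: ω = 2π·f = 2π·241 = 1514 rad/s.
Step 2 — Component impedances:
  Z1: Z = R = 470 Ω
  Z2: Z = jωL = j·1514·0.0079 = 0 + j11.96 Ω
  Z3: Z = 1/(jωC) = -j/(ω·C) = 0 - j36.89 Ω
  Z4: Z = R = 70.5 Ω
Step 3 — Ladder network (open output): work backward from the far end, alternating series and parallel combinations. Z_in = 471.8 + j12.6 Ω = 472∠1.5° Ω.
Step 4 — Source phasor: V = 36.7∠-41.7° V = 27.4 - j24.41 V.
Step 5 — Ohm's law: I = V / Z_total = (27.4 - j24.41) / (471.8 + j12.6) = 0.05666 - j0.05326 A.
Step 6 — Convert to polar: |I| = 0.07776 A, ∠I = -43.2°.

I = 0.07776∠-43.2° A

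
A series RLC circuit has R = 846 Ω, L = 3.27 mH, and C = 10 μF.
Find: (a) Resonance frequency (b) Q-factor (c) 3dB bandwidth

Step 1 — Resonance: ω₀ = 1/√(LC) = 1/√(0.00327·1e-05) = 5530 rad/s.
Step 2 — f₀ = ω₀/(2π) = 880.1 Hz.
Step 3 — Series Q: Q = ω₀L/R = 5530·0.00327/846 = 0.02137.
Step 4 — Bandwidth: Δω = ω₀/Q = 2.587e+05 rad/s; BW = Δω/(2π) = 4.118e+04 Hz.

(a) f₀ = 880.1 Hz  (b) Q = 0.02137  (c) BW = 4.118e+04 Hz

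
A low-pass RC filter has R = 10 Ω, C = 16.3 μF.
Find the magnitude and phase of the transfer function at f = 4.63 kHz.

Step 1 — Angular frequency: ω = 2π·4630 = 2.909e+04 rad/s.
Step 2 — Transfer function: H(jω) = 1/(1 + jωRC).
Step 3 — Denominator: 1 + jωRC = 1 + j·2.909e+04·10·1.63e-05 = 1 + j4.742.
Step 4 — H = 0.04258 - j0.2019.
Step 5 — Magnitude: |H| = 0.2063 (-13.7 dB); phase: φ = -78.1°.

|H| = 0.2063 (-13.7 dB), φ = -78.1°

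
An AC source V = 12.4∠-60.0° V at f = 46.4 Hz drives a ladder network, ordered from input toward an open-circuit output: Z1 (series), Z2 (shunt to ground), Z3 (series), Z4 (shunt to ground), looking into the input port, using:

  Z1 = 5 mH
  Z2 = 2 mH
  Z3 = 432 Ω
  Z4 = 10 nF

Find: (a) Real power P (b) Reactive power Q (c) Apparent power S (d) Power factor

Step 1 — Angular frequency: ω = 2π·f = 2π·46.4 = 291.5 rad/s.
Step 2 — Component impedances:
  Z1: Z = jωL = j·291.5·0.005 = 0 + j1.458 Ω
  Z2: Z = jωL = j·291.5·0.002 = 0 + j0.5831 Ω
  Z3: Z = R = 432 Ω
  Z4: Z = 1/(jωC) = -j/(ω·C) = 0 - j3.43e+05 Ω
Step 3 — Ladder network (open output): work backward from the far end, alternating series and parallel combinations. Z_in = 0 + j2.041 Ω = 2.041∠90.0° Ω.
Step 4 — Source phasor: V = 12.4∠-60.0° V = 6.2 - j10.74 V.
Step 5 — Current: I = V / Z = -5.262 - j3.038 A = 6.076∠-150.0° A.
Step 6 — Complex power: S = V·I* = 0 + j75.34 VA.
Step 7 — Real power: P = Re(S) = 0 W.
Step 8 — Reactive power: Q = Im(S) = 75.34 VAR.
Step 9 — Apparent power: |S| = 75.34 VA.
Step 10 — Power factor: PF = P/|S| = 0 (lagging).

(a) P = 0 W  (b) Q = 75.34 VAR  (c) S = 75.34 VA  (d) PF = 0 (lagging)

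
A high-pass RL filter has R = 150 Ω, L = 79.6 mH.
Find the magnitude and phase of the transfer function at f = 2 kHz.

Step 1 — Angular frequency: ω = 2π·2000 = 1.257e+04 rad/s.
Step 2 — Transfer function: H(jω) = jωL/(R + jωL).
Step 3 — Numerator jωL = j·1000; denominator R + jωL = 150 + j1000.
Step 4 — H = 0.978 + j0.1467.
Step 5 — Magnitude: |H| = 0.9889 (-0.1 dB); phase: φ = 8.5°.

|H| = 0.9889 (-0.1 dB), φ = 8.5°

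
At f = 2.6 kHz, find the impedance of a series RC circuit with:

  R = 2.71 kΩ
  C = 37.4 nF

Step 1 — Angular frequency: ω = 2π·f = 2π·2600 = 1.634e+04 rad/s.
Step 2 — Component impedances:
  R: Z = R = 2710 Ω
  C: Z = 1/(jωC) = -j/(ω·C) = 0 - j1637 Ω
Step 3 — Series combination: Z_total = R + C = 2710 - j1637 Ω = 3166∠-31.1° Ω.

Z = 2710 - j1637 Ω = 3166∠-31.1° Ω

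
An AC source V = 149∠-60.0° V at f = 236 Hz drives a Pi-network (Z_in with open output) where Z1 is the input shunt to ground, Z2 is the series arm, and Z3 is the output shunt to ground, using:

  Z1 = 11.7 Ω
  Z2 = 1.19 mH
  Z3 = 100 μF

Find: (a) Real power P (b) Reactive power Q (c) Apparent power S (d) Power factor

Step 1 — Angular frequency: ω = 2π·f = 2π·236 = 1483 rad/s.
Step 2 — Component impedances:
  Z1: Z = R = 11.7 Ω
  Z2: Z = jωL = j·1483·0.00119 = 0 + j1.765 Ω
  Z3: Z = 1/(jωC) = -j/(ω·C) = 0 - j6.744 Ω
Step 3 — With open output, the series arm Z2 and the output shunt Z3 appear in series to ground: Z2 + Z3 = 0 - j4.979 Ω.
Step 4 — Parallel with input shunt Z1: Z_in = Z1 || (Z2 + Z3) = 1.794 - j4.216 Ω = 4.582∠-66.9° Ω.
Step 5 — Source phasor: V = 149∠-60.0° V = 74.5 - j129 V.
Step 6 — Current: I = V / Z = 32.28 + j3.933 A = 32.52∠6.9° A.
Step 7 — Complex power: S = V·I* = 1898 - j4459 VA.
Step 8 — Real power: P = Re(S) = 1898 W.
Step 9 — Reactive power: Q = Im(S) = -4459 VAR.
Step 10 — Apparent power: |S| = 4846 VA.
Step 11 — Power factor: PF = P/|S| = 0.3916 (leading).

(a) P = 1898 W  (b) Q = -4459 VAR  (c) S = 4846 VA  (d) PF = 0.3916 (leading)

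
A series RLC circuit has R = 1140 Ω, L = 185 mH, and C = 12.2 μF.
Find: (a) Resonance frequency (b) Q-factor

Step 1 — Resonance condition Im(Z)=0 gives ω₀ = 1/√(LC).
Step 2 — ω₀ = 1/√(0.185·1.22e-05) = 665.6 rad/s.
Step 3 — f₀ = ω₀/(2π) = 105.9 Hz.
Step 4 — Series Q: Q = ω₀L/R = 665.6·0.185/1140 = 0.108.

(a) f₀ = 105.9 Hz  (b) Q = 0.108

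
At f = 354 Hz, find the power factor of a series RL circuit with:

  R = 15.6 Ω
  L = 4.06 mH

Step 1 — Angular frequency: ω = 2π·f = 2π·354 = 2224 rad/s.
Step 2 — Component impedances:
  R: Z = R = 15.6 Ω
  L: Z = jωL = j·2224·0.00406 = 0 + j9.03 Ω
Step 3 — Series combination: Z_total = R + L = 15.6 + j9.03 Ω = 18.03∠30.1° Ω.
Step 4 — Power factor: PF = cos(φ) = Re(Z)/|Z| = 15.6/18.025 = 0.8655.
Step 5 — Type: Im(Z) = 9.03 ⇒ lagging (phase φ = 30.1°).

PF = 0.8655 (lagging, φ = 30.1°)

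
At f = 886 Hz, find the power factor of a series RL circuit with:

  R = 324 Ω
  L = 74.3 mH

Step 1 — Angular frequency: ω = 2π·f = 2π·886 = 5567 rad/s.
Step 2 — Component impedances:
  R: Z = R = 324 Ω
  L: Z = jωL = j·5567·0.0743 = 0 + j413.6 Ω
Step 3 — Series combination: Z_total = R + L = 324 + j413.6 Ω = 525.4∠51.9° Ω.
Step 4 — Power factor: PF = cos(φ) = Re(Z)/|Z| = 324/525.4 = 0.6167.
Step 5 — Type: Im(Z) = 413.6 ⇒ lagging (phase φ = 51.9°).

PF = 0.6167 (lagging, φ = 51.9°)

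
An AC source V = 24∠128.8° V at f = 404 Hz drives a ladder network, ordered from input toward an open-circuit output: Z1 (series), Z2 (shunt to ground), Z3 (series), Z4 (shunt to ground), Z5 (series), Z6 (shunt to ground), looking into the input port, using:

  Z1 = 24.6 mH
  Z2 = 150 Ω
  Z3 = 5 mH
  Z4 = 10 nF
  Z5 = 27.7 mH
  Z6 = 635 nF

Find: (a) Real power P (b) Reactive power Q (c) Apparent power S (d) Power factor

Step 1 — Angular frequency: ω = 2π·f = 2π·404 = 2538 rad/s.
Step 2 — Component impedances:
  Z1: Z = jωL = j·2538·0.0246 = 0 + j62.44 Ω
  Z2: Z = R = 150 Ω
  Z3: Z = jωL = j·2538·0.005 = 0 + j12.69 Ω
  Z4: Z = 1/(jωC) = -j/(ω·C) = 0 - j3.939e+04 Ω
  Z5: Z = jωL = j·2538·0.0277 = 0 + j70.31 Ω
  Z6: Z = 1/(jωC) = -j/(ω·C) = 0 - j620.4 Ω
Step 3 — Ladder network (open output): work backward from the far end, alternating series and parallel combinations. Z_in = 138.9 + j23.13 Ω = 140.8∠9.5° Ω.
Step 4 — Source phasor: V = 24∠128.8° V = -15.04 + j18.7 V.
Step 5 — Current: I = V / Z = -0.08354 + j0.1486 A = 0.1705∠119.3° A.
Step 6 — Complex power: S = V·I* = 4.036 + j0.6722 VA.
Step 7 — Real power: P = Re(S) = 4.036 W.
Step 8 — Reactive power: Q = Im(S) = 0.6722 VAR.
Step 9 — Apparent power: |S| = 4.091 VA.
Step 10 — Power factor: PF = P/|S| = 0.9864 (lagging).

(a) P = 4.036 W  (b) Q = 0.6722 VAR  (c) S = 4.091 VA  (d) PF = 0.9864 (lagging)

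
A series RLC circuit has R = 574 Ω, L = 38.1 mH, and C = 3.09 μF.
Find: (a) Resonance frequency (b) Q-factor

Step 1 — Resonance condition Im(Z)=0 gives ω₀ = 1/√(LC).
Step 2 — ω₀ = 1/√(0.0381·3.09e-06) = 2914 rad/s.
Step 3 — f₀ = ω₀/(2π) = 463.9 Hz.
Step 4 — Series Q: Q = ω₀L/R = 2914·0.0381/574 = 0.1935.

(a) f₀ = 463.9 Hz  (b) Q = 0.1935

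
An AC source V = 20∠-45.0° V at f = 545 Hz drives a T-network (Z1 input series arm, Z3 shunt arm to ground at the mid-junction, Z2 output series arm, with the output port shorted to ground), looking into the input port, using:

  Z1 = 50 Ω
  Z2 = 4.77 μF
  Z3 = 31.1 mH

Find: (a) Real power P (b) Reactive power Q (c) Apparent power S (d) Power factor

Step 1 — Angular frequency: ω = 2π·f = 2π·545 = 3424 rad/s.
Step 2 — Component impedances:
  Z1: Z = R = 50 Ω
  Z2: Z = 1/(jωC) = -j/(ω·C) = 0 - j61.22 Ω
  Z3: Z = jωL = j·3424·0.0311 = 0 + j106.5 Ω
Step 3 — With the output port shorted to ground, the output series arm Z2 runs from the junction to ground; the shunt arm Z3 also runs from the junction to ground. They appear in parallel: Z3 || Z2 = 0 - j144 Ω.
Step 4 — Series with input arm Z1: Z_in = Z1 + (Z3 || Z2) = 50 - j144 Ω = 152.4∠-70.9° Ω.
Step 5 — Source phasor: V = 20∠-45.0° V = 14.14 - j14.14 V.
Step 6 — Current: I = V / Z = 0.1181 + j0.05721 A = 0.1312∠25.9° A.
Step 7 — Complex power: S = V·I* = 0.8607 - j2.479 VA.
Step 8 — Real power: P = Re(S) = 0.8607 W.
Step 9 — Reactive power: Q = Im(S) = -2.479 VAR.
Step 10 — Apparent power: |S| = 2.624 VA.
Step 11 — Power factor: PF = P/|S| = 0.328 (leading).

(a) P = 0.8607 W  (b) Q = -2.479 VAR  (c) S = 2.624 VA  (d) PF = 0.328 (leading)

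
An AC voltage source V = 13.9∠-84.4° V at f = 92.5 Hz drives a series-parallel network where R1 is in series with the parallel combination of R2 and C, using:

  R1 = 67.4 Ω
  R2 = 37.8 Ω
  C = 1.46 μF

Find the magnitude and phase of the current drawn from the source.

Step 1 — Angular frequency: ω = 2π·f = 2π·92.5 = 581.2 rad/s.
Step 2 — Component impedances:
  R1: Z = R = 67.4 Ω
  R2: Z = R = 37.8 Ω
  C: Z = 1/(jωC) = -j/(ω·C) = 0 - j1178 Ω
Step 3 — Parallel branch: R2 || C = 1/(1/R2 + 1/C) = 37.76 - j1.211 Ω.
Step 4 — Series with R1: Z_total = R1 + (R2 || C) = 105.2 - j1.211 Ω = 105.2∠-0.7° Ω.
Step 5 — Source phasor: V = 13.9∠-84.4° V = 1.356 - j13.83 V.
Step 6 — Ohm's law: I = V / Z_total = (1.356 - j13.83) / (105.2 - j1.211) = 0.01441 - j0.1314 A.
Step 7 — Convert to polar: |I| = 0.1322 A, ∠I = -83.7°.

I = 0.1322∠-83.7° A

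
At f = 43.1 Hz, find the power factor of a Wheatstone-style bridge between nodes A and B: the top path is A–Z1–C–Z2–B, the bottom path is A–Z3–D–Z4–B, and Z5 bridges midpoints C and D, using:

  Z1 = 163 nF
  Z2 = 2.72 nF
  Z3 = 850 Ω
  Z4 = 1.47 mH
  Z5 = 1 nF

Step 1 — Angular frequency: ω = 2π·f = 2π·43.1 = 270.8 rad/s.
Step 2 — Component impedances:
  Z1: Z = 1/(jωC) = -j/(ω·C) = 0 - j2.265e+04 Ω
  Z2: Z = 1/(jωC) = -j/(ω·C) = 0 - j1.358e+06 Ω
  Z3: Z = R = 850 Ω
  Z4: Z = jωL = j·270.8·0.00147 = 0 + j0.3981 Ω
  Z5: Z = 1/(jωC) = -j/(ω·C) = 0 - j3.693e+06 Ω
Step 3 — Bridge requires nodal analysis (the Z5 bridge couples midpoints C and D, so the two paths cannot be reduced to a simple series/parallel combination). Setting node B to ground and injecting 1 A at node A, the 3-node admittance system at A, C, D solves to V_A = Z_AB = 850 - j0.3135 Ω = 850∠-0.0° Ω.
Step 4 — Power factor: PF = cos(φ) = Re(Z)/|Z| = 850/850 = 1.
Step 5 — Type: Im(Z) = -0.3135 ⇒ leading (phase φ = -0.0°).

PF = 1 (leading, φ = -0.0°)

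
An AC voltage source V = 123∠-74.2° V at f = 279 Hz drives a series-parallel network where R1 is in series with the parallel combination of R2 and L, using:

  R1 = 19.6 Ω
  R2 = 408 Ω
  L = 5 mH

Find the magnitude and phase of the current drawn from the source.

Step 1 — Angular frequency: ω = 2π·f = 2π·279 = 1753 rad/s.
Step 2 — Component impedances:
  R1: Z = R = 19.6 Ω
  R2: Z = R = 408 Ω
  L: Z = jωL = j·1753·0.005 = 0 + j8.765 Ω
Step 3 — Parallel branch: R2 || L = 1/(1/R2 + 1/L) = 0.1882 + j8.761 Ω.
Step 4 — Series with R1: Z_total = R1 + (R2 || L) = 19.79 + j8.761 Ω = 21.64∠23.9° Ω.
Step 5 — Source phasor: V = 123∠-74.2° V = 33.49 - j118.4 V.
Step 6 — Ohm's law: I = V / Z_total = (33.49 - j118.4) / (19.79 + j8.761) = -0.799 - j5.627 A.
Step 7 — Convert to polar: |I| = 5.684 A, ∠I = -98.1°.

I = 5.684∠-98.1° A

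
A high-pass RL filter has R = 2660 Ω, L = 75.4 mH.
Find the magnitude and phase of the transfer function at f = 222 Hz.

Step 1 — Angular frequency: ω = 2π·222 = 1395 rad/s.
Step 2 — Transfer function: H(jω) = jωL/(R + jωL).
Step 3 — Numerator jωL = j·105.2; denominator R + jωL = 2660 + j105.2.
Step 4 — H = 0.001561 + j0.03948.
Step 5 — Magnitude: |H| = 0.03951 (-28.1 dB); phase: φ = 87.7°.

|H| = 0.03951 (-28.1 dB), φ = 87.7°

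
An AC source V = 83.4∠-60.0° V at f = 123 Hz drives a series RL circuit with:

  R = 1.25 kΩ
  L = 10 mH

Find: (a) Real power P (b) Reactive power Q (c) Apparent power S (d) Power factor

Step 1 — Angular frequency: ω = 2π·f = 2π·123 = 772.8 rad/s.
Step 2 — Component impedances:
  R: Z = R = 1250 Ω
  L: Z = jωL = j·772.8·0.01 = 0 + j7.728 Ω
Step 3 — Series combination: Z_total = R + L = 1250 + j7.728 Ω = 1250∠0.4° Ω.
Step 4 — Source phasor: V = 83.4∠-60.0° V = 41.7 - j72.23 V.
Step 5 — Current: I = V / Z = 0.033 - j0.05799 A = 0.06672∠-60.4° A.
Step 6 — Complex power: S = V·I* = 5.564 + j0.0344 VA.
Step 7 — Real power: P = Re(S) = 5.564 W.
Step 8 — Reactive power: Q = Im(S) = 0.0344 VAR.
Step 9 — Apparent power: |S| = 5.564 VA.
Step 10 — Power factor: PF = P/|S| = 1 (lagging).

(a) P = 5.564 W  (b) Q = 0.0344 VAR  (c) S = 5.564 VA  (d) PF = 1 (lagging)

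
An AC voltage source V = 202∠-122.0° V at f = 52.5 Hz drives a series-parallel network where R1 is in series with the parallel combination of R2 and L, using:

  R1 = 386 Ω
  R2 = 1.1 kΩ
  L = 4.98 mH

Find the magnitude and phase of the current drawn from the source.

Step 1 — Angular frequency: ω = 2π·f = 2π·52.5 = 329.9 rad/s.
Step 2 — Component impedances:
  R1: Z = R = 386 Ω
  R2: Z = R = 1100 Ω
  L: Z = jωL = j·329.9·0.00498 = 0 + j1.643 Ω
Step 3 — Parallel branch: R2 || L = 1/(1/R2 + 1/L) = 0.002453 + j1.643 Ω.
Step 4 — Series with R1: Z_total = R1 + (R2 || L) = 386 + j1.643 Ω = 386∠0.2° Ω.
Step 5 — Source phasor: V = 202∠-122.0° V = -107 - j171.3 V.
Step 6 — Ohm's law: I = V / Z_total = (-107 - j171.3) / (386 + j1.643) = -0.2792 - j0.4426 A.
Step 7 — Convert to polar: |I| = 0.5233 A, ∠I = -122.2°.

I = 0.5233∠-122.2° A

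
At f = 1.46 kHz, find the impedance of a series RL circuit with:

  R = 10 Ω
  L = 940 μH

Step 1 — Angular frequency: ω = 2π·f = 2π·1460 = 9173 rad/s.
Step 2 — Component impedances:
  R: Z = R = 10 Ω
  L: Z = jωL = j·9173·0.00094 = 0 + j8.623 Ω
Step 3 — Series combination: Z_total = R + L = 10 + j8.623 Ω = 13.2∠40.8° Ω.

Z = 10 + j8.623 Ω = 13.2∠40.8° Ω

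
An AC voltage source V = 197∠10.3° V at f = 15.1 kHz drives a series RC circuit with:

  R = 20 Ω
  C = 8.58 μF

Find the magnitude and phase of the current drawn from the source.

Step 1 — Angular frequency: ω = 2π·f = 2π·1.51e+04 = 9.488e+04 rad/s.
Step 2 — Component impedances:
  R: Z = R = 20 Ω
  C: Z = 1/(jωC) = -j/(ω·C) = 0 - j1.228 Ω
Step 3 — Series combination: Z_total = R + C = 20 - j1.228 Ω = 20.04∠-3.5° Ω.
Step 4 — Source phasor: V = 197∠10.3° V = 193.8 + j35.22 V.
Step 5 — Ohm's law: I = V / Z_total = (193.8 + j35.22) / (20 - j1.228) = 9.547 + j2.348 A.
Step 6 — Convert to polar: |I| = 9.831 A, ∠I = 13.8°.

I = 9.831∠13.8° A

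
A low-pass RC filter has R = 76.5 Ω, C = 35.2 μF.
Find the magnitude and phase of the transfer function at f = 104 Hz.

Step 1 — Angular frequency: ω = 2π·104 = 653.5 rad/s.
Step 2 — Transfer function: H(jω) = 1/(1 + jωRC).
Step 3 — Denominator: 1 + jωRC = 1 + j·653.5·76.5·3.52e-05 = 1 + j1.76.
Step 4 — H = 0.2441 - j0.4296.
Step 5 — Magnitude: |H| = 0.4941 (-6.1 dB); phase: φ = -60.4°.

|H| = 0.4941 (-6.1 dB), φ = -60.4°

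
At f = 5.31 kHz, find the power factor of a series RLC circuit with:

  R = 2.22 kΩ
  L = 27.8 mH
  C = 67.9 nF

Step 1 — Angular frequency: ω = 2π·f = 2π·5310 = 3.336e+04 rad/s.
Step 2 — Component impedances:
  R: Z = R = 2220 Ω
  L: Z = jωL = j·3.336e+04·0.0278 = 0 + j927.5 Ω
  C: Z = 1/(jωC) = -j/(ω·C) = 0 - j441.4 Ω
Step 3 — Series combination: Z_total = R + L + C = 2220 + j486.1 Ω = 2273∠12.4° Ω.
Step 4 — Power factor: PF = cos(φ) = Re(Z)/|Z| = 2220/2272.6 = 0.9769.
Step 5 — Type: Im(Z) = 486.1 ⇒ lagging (phase φ = 12.4°).

PF = 0.9769 (lagging, φ = 12.4°)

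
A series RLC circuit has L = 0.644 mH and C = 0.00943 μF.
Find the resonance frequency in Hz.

Step 1 — Resonance condition Im(Z)=0 gives ω₀ = 1/√(LC).
Step 2 — ω₀ = 1/√(0.000644·9.43e-09) = 4.058e+05 rad/s.
Step 3 — f₀ = ω₀/(2π) = 6.458e+04 Hz.

f₀ = 6.458e+04 Hz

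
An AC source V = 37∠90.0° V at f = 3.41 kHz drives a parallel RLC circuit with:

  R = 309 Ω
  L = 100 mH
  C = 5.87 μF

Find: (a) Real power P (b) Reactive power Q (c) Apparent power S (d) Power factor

Step 1 — Angular frequency: ω = 2π·f = 2π·3410 = 2.143e+04 rad/s.
Step 2 — Component impedances:
  R: Z = R = 309 Ω
  L: Z = jωL = j·2.143e+04·0.1 = 0 + j2143 Ω
  C: Z = 1/(jωC) = -j/(ω·C) = 0 - j7.951 Ω
Step 3 — Parallel combination: 1/Z_total = 1/R + 1/L + 1/C; Z_total = 0.206 - j7.975 Ω = 7.978∠-88.5° Ω.
Step 4 — Source phasor: V = 37∠90.0° V = 0 + j37 V.
Step 5 — Current: I = V / Z = -4.636 + j0.1197 A = 4.638∠178.5° A.
Step 6 — Complex power: S = V·I* = 4.43 - j171.5 VA.
Step 7 — Real power: P = Re(S) = 4.43 W.
Step 8 — Reactive power: Q = Im(S) = -171.5 VAR.
Step 9 — Apparent power: |S| = 171.6 VA.
Step 10 — Power factor: PF = P/|S| = 0.02582 (leading).

(a) P = 4.43 W  (b) Q = -171.5 VAR  (c) S = 171.6 VA  (d) PF = 0.02582 (leading)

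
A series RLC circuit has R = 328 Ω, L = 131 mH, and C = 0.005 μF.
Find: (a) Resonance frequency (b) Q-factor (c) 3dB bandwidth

Step 1 — Resonance: ω₀ = 1/√(LC) = 1/√(0.131·5e-09) = 3.907e+04 rad/s.
Step 2 — f₀ = ω₀/(2π) = 6219 Hz.
Step 3 — Series Q: Q = ω₀L/R = 3.907e+04·0.131/328 = 15.61.
Step 4 — Bandwidth: Δω = ω₀/Q = 2504 rad/s; BW = Δω/(2π) = 398.5 Hz.

(a) f₀ = 6219 Hz  (b) Q = 15.61  (c) BW = 398.5 Hz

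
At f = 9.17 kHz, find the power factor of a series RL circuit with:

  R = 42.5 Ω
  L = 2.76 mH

Step 1 — Angular frequency: ω = 2π·f = 2π·9170 = 5.762e+04 rad/s.
Step 2 — Component impedances:
  R: Z = R = 42.5 Ω
  L: Z = jωL = j·5.762e+04·0.00276 = 0 + j159 Ω
Step 3 — Series combination: Z_total = R + L = 42.5 + j159 Ω = 164.6∠75.0° Ω.
Step 4 — Power factor: PF = cos(φ) = Re(Z)/|Z| = 42.5/164.6 = 0.2582.
Step 5 — Type: Im(Z) = 159 ⇒ lagging (phase φ = 75.0°).

PF = 0.2582 (lagging, φ = 75.0°)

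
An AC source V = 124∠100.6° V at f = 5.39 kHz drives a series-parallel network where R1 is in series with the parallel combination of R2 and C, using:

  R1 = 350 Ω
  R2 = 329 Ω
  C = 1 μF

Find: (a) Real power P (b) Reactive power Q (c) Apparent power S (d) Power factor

Step 1 — Angular frequency: ω = 2π·f = 2π·5390 = 3.387e+04 rad/s.
Step 2 — Component impedances:
  R1: Z = R = 350 Ω
  R2: Z = R = 329 Ω
  C: Z = 1/(jωC) = -j/(ω·C) = 0 - j29.53 Ω
Step 3 — Parallel branch: R2 || C = 1/(1/R2 + 1/C) = 2.629 - j29.29 Ω.
Step 4 — Series with R1: Z_total = R1 + (R2 || C) = 352.6 - j29.29 Ω = 353.8∠-4.7° Ω.
Step 5 — Source phasor: V = 124∠100.6° V = -22.81 + j121.9 V.
Step 6 — Current: I = V / Z = -0.09276 + j0.3379 A = 0.3504∠105.3° A.
Step 7 — Complex power: S = V·I* = 43.31 - j3.597 VA.
Step 8 — Real power: P = Re(S) = 43.31 W.
Step 9 — Reactive power: Q = Im(S) = -3.597 VAR.
Step 10 — Apparent power: |S| = 43.45 VA.
Step 11 — Power factor: PF = P/|S| = 0.9966 (leading).

(a) P = 43.31 W  (b) Q = -3.597 VAR  (c) S = 43.45 VA  (d) PF = 0.9966 (leading)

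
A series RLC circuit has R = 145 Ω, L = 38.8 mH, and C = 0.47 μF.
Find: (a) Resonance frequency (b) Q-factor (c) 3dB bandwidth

Step 1 — Resonance: ω₀ = 1/√(LC) = 1/√(0.0388·4.7e-07) = 7405 rad/s.
Step 2 — f₀ = ω₀/(2π) = 1179 Hz.
Step 3 — Series Q: Q = ω₀L/R = 7405·0.0388/145 = 1.982.
Step 4 — Bandwidth: Δω = ω₀/Q = 3737 rad/s; BW = Δω/(2π) = 594.8 Hz.

(a) f₀ = 1179 Hz  (b) Q = 1.982  (c) BW = 594.8 Hz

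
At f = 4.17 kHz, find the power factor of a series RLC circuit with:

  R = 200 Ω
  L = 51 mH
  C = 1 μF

Step 1 — Angular frequency: ω = 2π·f = 2π·4170 = 2.62e+04 rad/s.
Step 2 — Component impedances:
  R: Z = R = 200 Ω
  L: Z = jωL = j·2.62e+04·0.051 = 0 + j1336 Ω
  C: Z = 1/(jωC) = -j/(ω·C) = 0 - j38.17 Ω
Step 3 — Series combination: Z_total = R + L + C = 200 + j1298 Ω = 1313∠81.2° Ω.
Step 4 — Power factor: PF = cos(φ) = Re(Z)/|Z| = 200/1313 = 0.1523.
Step 5 — Type: Im(Z) = 1298 ⇒ lagging (phase φ = 81.2°).

PF = 0.1523 (lagging, φ = 81.2°)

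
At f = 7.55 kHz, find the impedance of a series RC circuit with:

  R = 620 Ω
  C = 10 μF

Step 1 — Angular frequency: ω = 2π·f = 2π·7550 = 4.744e+04 rad/s.
Step 2 — Component impedances:
  R: Z = R = 620 Ω
  C: Z = 1/(jωC) = -j/(ω·C) = 0 - j2.108 Ω
Step 3 — Series combination: Z_total = R + C = 620 - j2.108 Ω = 620∠-0.2° Ω.

Z = 620 - j2.108 Ω = 620∠-0.2° Ω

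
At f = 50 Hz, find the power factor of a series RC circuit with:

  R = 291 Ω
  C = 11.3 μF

Step 1 — Angular frequency: ω = 2π·f = 2π·50 = 314.2 rad/s.
Step 2 — Component impedances:
  R: Z = R = 291 Ω
  C: Z = 1/(jωC) = -j/(ω·C) = 0 - j281.7 Ω
Step 3 — Series combination: Z_total = R + C = 291 - j281.7 Ω = 405∠-44.1° Ω.
Step 4 — Power factor: PF = cos(φ) = Re(Z)/|Z| = 291/405 = 0.7185.
Step 5 — Type: Im(Z) = -281.7 ⇒ leading (phase φ = -44.1°).

PF = 0.7185 (leading, φ = -44.1°)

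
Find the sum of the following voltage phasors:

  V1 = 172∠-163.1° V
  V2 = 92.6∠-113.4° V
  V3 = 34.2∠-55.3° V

Step 1 — Convert each phasor to rectangular form:
  V1 = 172·(cos(-163.1°) + j·sin(-163.1°)) = -164.6 - j50 V
  V2 = 92.6·(cos(-113.4°) + j·sin(-113.4°)) = -36.78 - j84.98 V
  V3 = 34.2·(cos(-55.3°) + j·sin(-55.3°)) = 19.47 - j28.12 V
Step 2 — Sum components: V_total = -181.9 - j163.1 V.
Step 3 — Convert to polar: |V_total| = 244.3 V, ∠V_total = -138.1°.

V_total = 244.3∠-138.1° V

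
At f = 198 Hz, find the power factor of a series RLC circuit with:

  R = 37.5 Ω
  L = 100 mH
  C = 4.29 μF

Step 1 — Angular frequency: ω = 2π·f = 2π·198 = 1244 rad/s.
Step 2 — Component impedances:
  R: Z = R = 37.5 Ω
  L: Z = jωL = j·1244·0.1 = 0 + j124.4 Ω
  C: Z = 1/(jωC) = -j/(ω·C) = 0 - j187.4 Ω
Step 3 — Series combination: Z_total = R + L + C = 37.5 - j62.96 Ω = 73.28∠-59.2° Ω.
Step 4 — Power factor: PF = cos(φ) = Re(Z)/|Z| = 37.5/73.28 = 0.5117.
Step 5 — Type: Im(Z) = -62.96 ⇒ leading (phase φ = -59.2°).

PF = 0.5117 (leading, φ = -59.2°)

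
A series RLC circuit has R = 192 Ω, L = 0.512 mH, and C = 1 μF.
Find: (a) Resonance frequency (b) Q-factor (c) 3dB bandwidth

Step 1 — Resonance: ω₀ = 1/√(LC) = 1/√(0.000512·1e-06) = 4.419e+04 rad/s.
Step 2 — f₀ = ω₀/(2π) = 7034 Hz.
Step 3 — Series Q: Q = ω₀L/R = 4.419e+04·0.000512/192 = 0.1179.
Step 4 — Bandwidth: Δω = ω₀/Q = 3.75e+05 rad/s; BW = Δω/(2π) = 5.968e+04 Hz.

(a) f₀ = 7034 Hz  (b) Q = 0.1179  (c) BW = 5.968e+04 Hz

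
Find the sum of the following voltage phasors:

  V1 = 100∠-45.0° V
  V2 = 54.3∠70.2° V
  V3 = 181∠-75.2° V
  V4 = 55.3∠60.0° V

Step 1 — Convert each phasor to rectangular form:
  V1 = 100·(cos(-45.0°) + j·sin(-45.0°)) = 70.71 - j70.71 V
  V2 = 54.3·(cos(70.2°) + j·sin(70.2°)) = 18.39 + j51.09 V
  V3 = 181·(cos(-75.2°) + j·sin(-75.2°)) = 46.24 - j175 V
  V4 = 55.3·(cos(60.0°) + j·sin(60.0°)) = 27.65 + j47.89 V
Step 2 — Sum components: V_total = 163 - j146.7 V.
Step 3 — Convert to polar: |V_total| = 219.3 V, ∠V_total = -42.0°.

V_total = 219.3∠-42.0° V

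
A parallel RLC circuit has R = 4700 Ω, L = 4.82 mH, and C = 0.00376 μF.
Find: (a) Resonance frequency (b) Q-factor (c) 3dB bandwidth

Step 1 — Resonance: ω₀ = 1/√(LC) = 1/√(0.00482·3.76e-09) = 2.349e+05 rad/s.
Step 2 — f₀ = ω₀/(2π) = 3.739e+04 Hz.
Step 3 — Parallel Q: Q = R/(ω₀L) = 4700/(2.349e+05·0.00482) = 4.151.
Step 4 — Bandwidth: Δω = ω₀/Q = 5.659e+04 rad/s; BW = Δω/(2π) = 9006 Hz.

(a) f₀ = 3.739e+04 Hz  (b) Q = 4.151  (c) BW = 9006 Hz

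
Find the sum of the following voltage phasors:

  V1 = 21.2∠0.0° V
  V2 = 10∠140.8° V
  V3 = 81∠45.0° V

Step 1 — Convert each phasor to rectangular form:
  V1 = 21.2·(cos(0.0°) + j·sin(0.0°)) = 21.2 V
  V2 = 10·(cos(140.8°) + j·sin(140.8°)) = -7.749 + j6.32 V
  V3 = 81·(cos(45.0°) + j·sin(45.0°)) = 57.28 + j57.28 V
Step 2 — Sum components: V_total = 70.73 + j63.6 V.
Step 3 — Convert to polar: |V_total| = 95.11 V, ∠V_total = 42.0°.

V_total = 95.11∠42.0° V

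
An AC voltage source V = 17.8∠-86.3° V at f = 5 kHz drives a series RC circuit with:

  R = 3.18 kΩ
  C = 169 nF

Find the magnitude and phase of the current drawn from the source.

Step 1 — Angular frequency: ω = 2π·f = 2π·5000 = 3.142e+04 rad/s.
Step 2 — Component impedances:
  R: Z = R = 3180 Ω
  C: Z = 1/(jωC) = -j/(ω·C) = 0 - j188.3 Ω
Step 3 — Series combination: Z_total = R + C = 3180 - j188.3 Ω = 3186∠-3.4° Ω.
Step 4 — Source phasor: V = 17.8∠-86.3° V = 1.149 - j17.76 V.
Step 5 — Ohm's law: I = V / Z_total = (1.149 - j17.76) / (3180 - j188.3) = 0.0006896 - j0.005545 A.
Step 6 — Convert to polar: |I| = 0.005588 A, ∠I = -82.9°.

I = 0.005588∠-82.9° A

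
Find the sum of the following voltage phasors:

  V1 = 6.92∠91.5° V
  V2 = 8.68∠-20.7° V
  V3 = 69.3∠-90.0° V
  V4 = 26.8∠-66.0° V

Step 1 — Convert each phasor to rectangular form:
  V1 = 6.92·(cos(91.5°) + j·sin(91.5°)) = -0.1811 + j6.918 V
  V2 = 8.68·(cos(-20.7°) + j·sin(-20.7°)) = 8.12 - j3.068 V
  V3 = 69.3·(cos(-90.0°) + j·sin(-90.0°)) = 0 - j69.3 V
  V4 = 26.8·(cos(-66.0°) + j·sin(-66.0°)) = 10.9 - j24.48 V
Step 2 — Sum components: V_total = 18.84 - j89.93 V.
Step 3 — Convert to polar: |V_total| = 91.89 V, ∠V_total = -78.2°.

V_total = 91.89∠-78.2° V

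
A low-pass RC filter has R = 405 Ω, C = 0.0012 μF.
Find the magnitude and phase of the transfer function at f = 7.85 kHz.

Step 1 — Angular frequency: ω = 2π·7850 = 4.932e+04 rad/s.
Step 2 — Transfer function: H(jω) = 1/(1 + jωRC).
Step 3 — Denominator: 1 + jωRC = 1 + j·4.932e+04·405·1.2e-09 = 1 + j0.02397.
Step 4 — H = 0.9994 - j0.02396.
Step 5 — Magnitude: |H| = 0.9997 (-0.0 dB); phase: φ = -1.4°.

|H| = 0.9997 (-0.0 dB), φ = -1.4°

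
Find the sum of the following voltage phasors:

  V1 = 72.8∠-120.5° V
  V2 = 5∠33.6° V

Step 1 — Convert each phasor to rectangular form:
  V1 = 72.8·(cos(-120.5°) + j·sin(-120.5°)) = -36.95 - j62.73 V
  V2 = 5·(cos(33.6°) + j·sin(33.6°)) = 4.165 + j2.767 V
Step 2 — Sum components: V_total = -32.78 - j59.96 V.
Step 3 — Convert to polar: |V_total| = 68.34 V, ∠V_total = -118.7°.

V_total = 68.34∠-118.7° V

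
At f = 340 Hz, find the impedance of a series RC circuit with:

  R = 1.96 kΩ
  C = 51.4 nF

Step 1 — Angular frequency: ω = 2π·f = 2π·340 = 2136 rad/s.
Step 2 — Component impedances:
  R: Z = R = 1960 Ω
  C: Z = 1/(jωC) = -j/(ω·C) = 0 - j9107 Ω
Step 3 — Series combination: Z_total = R + C = 1960 - j9107 Ω = 9316∠-77.9° Ω.

Z = 1960 - j9107 Ω = 9316∠-77.9° Ω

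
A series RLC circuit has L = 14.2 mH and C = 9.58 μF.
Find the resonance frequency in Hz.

Step 1 — Resonance condition Im(Z)=0 gives ω₀ = 1/√(LC).
Step 2 — ω₀ = 1/√(0.0142·9.58e-06) = 2711 rad/s.
Step 3 — f₀ = ω₀/(2π) = 431.5 Hz.

f₀ = 431.5 Hz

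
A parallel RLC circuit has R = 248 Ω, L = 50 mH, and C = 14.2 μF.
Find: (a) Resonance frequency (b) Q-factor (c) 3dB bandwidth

Step 1 — Resonance: ω₀ = 1/√(LC) = 1/√(0.05·1.42e-05) = 1187 rad/s.
Step 2 — f₀ = ω₀/(2π) = 188.9 Hz.
Step 3 — Parallel Q: Q = R/(ω₀L) = 248/(1187·0.05) = 4.179.
Step 4 — Bandwidth: Δω = ω₀/Q = 284 rad/s; BW = Δω/(2π) = 45.19 Hz.

(a) f₀ = 188.9 Hz  (b) Q = 4.179  (c) BW = 45.19 Hz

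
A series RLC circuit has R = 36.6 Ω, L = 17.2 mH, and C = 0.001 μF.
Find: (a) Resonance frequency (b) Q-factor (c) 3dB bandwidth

Step 1 — Resonance condition Im(Z)=0 gives ω₀ = 1/√(LC).
Step 2 — ω₀ = 1/√(0.0172·1e-09) = 2.411e+05 rad/s.
Step 3 — f₀ = ω₀/(2π) = 3.838e+04 Hz.
Step 4 — Series Q: Q = ω₀L/R = 2.411e+05·0.0172/36.6 = 113.3.
Step 5 — 3dB bandwidth: Δω = ω₀/Q = 2128 rad/s; BW = Δω/(2π) = 338.7 Hz.

(a) f₀ = 3.838e+04 Hz  (b) Q = 113.3  (c) BW = 338.7 Hz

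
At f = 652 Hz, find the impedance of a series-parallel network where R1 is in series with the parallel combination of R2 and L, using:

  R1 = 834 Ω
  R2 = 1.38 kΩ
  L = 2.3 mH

Step 1 — Angular frequency: ω = 2π·f = 2π·652 = 4097 rad/s.
Step 2 — Component impedances:
  R1: Z = R = 834 Ω
  R2: Z = R = 1380 Ω
  L: Z = jωL = j·4097·0.0023 = 0 + j9.422 Ω
Step 3 — Parallel branch: R2 || L = 1/(1/R2 + 1/L) = 0.06433 + j9.422 Ω.
Step 4 — Series with R1: Z_total = R1 + (R2 || L) = 834.1 + j9.422 Ω = 834.1∠0.6° Ω.

Z = 834.1 + j9.422 Ω = 834.1∠0.6° Ω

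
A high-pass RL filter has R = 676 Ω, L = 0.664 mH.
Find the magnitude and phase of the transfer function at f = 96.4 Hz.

Step 1 — Angular frequency: ω = 2π·96.4 = 605.7 rad/s.
Step 2 — Transfer function: H(jω) = jωL/(R + jωL).
Step 3 — Numerator jωL = j·0.4022; denominator R + jωL = 676 + j0.4022.
Step 4 — H = 3.54e-07 + j0.0005949.
Step 5 — Magnitude: |H| = 0.0005949 (-64.5 dB); phase: φ = 90.0°.

|H| = 0.0005949 (-64.5 dB), φ = 90.0°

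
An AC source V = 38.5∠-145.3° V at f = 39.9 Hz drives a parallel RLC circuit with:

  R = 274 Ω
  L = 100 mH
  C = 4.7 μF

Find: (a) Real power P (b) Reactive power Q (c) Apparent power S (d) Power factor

Step 1 — Angular frequency: ω = 2π·f = 2π·39.9 = 250.7 rad/s.
Step 2 — Component impedances:
  R: Z = R = 274 Ω
  L: Z = jωL = j·250.7·0.1 = 0 + j25.07 Ω
  C: Z = 1/(jωC) = -j/(ω·C) = 0 - j848.7 Ω
Step 3 — Parallel combination: 1/Z_total = 1/R + 1/L + 1/C; Z_total = 2.414 + j25.61 Ω = 25.72∠84.6° Ω.
Step 4 — Source phasor: V = 38.5∠-145.3° V = -31.65 - j21.92 V.
Step 5 — Current: I = V / Z = -0.9639 + j1.145 A = 1.497∠130.1° A.
Step 6 — Complex power: S = V·I* = 5.41 + j57.38 VA.
Step 7 — Real power: P = Re(S) = 5.41 W.
Step 8 — Reactive power: Q = Im(S) = 57.38 VAR.
Step 9 — Apparent power: |S| = 57.63 VA.
Step 10 — Power factor: PF = P/|S| = 0.09386 (lagging).

(a) P = 5.41 W  (b) Q = 57.38 VAR  (c) S = 57.63 VA  (d) PF = 0.09386 (lagging)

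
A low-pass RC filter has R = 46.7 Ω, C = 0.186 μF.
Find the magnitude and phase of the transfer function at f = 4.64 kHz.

Step 1 — Angular frequency: ω = 2π·4640 = 2.915e+04 rad/s.
Step 2 — Transfer function: H(jω) = 1/(1 + jωRC).
Step 3 — Denominator: 1 + jωRC = 1 + j·2.915e+04·46.7·1.86e-07 = 1 + j0.2532.
Step 4 — H = 0.9397 - j0.238.
Step 5 — Magnitude: |H| = 0.9694 (-0.3 dB); phase: φ = -14.2°.

|H| = 0.9694 (-0.3 dB), φ = -14.2°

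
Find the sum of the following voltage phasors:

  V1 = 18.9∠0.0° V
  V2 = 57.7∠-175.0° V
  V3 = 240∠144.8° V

Step 1 — Convert each phasor to rectangular form:
  V1 = 18.9·(cos(0.0°) + j·sin(0.0°)) = 18.9 V
  V2 = 57.7·(cos(-175.0°) + j·sin(-175.0°)) = -57.48 - j5.029 V
  V3 = 240·(cos(144.8°) + j·sin(144.8°)) = -196.1 + j138.3 V
Step 2 — Sum components: V_total = -234.7 + j133.3 V.
Step 3 — Convert to polar: |V_total| = 269.9 V, ∠V_total = 150.4°.

V_total = 269.9∠150.4° V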